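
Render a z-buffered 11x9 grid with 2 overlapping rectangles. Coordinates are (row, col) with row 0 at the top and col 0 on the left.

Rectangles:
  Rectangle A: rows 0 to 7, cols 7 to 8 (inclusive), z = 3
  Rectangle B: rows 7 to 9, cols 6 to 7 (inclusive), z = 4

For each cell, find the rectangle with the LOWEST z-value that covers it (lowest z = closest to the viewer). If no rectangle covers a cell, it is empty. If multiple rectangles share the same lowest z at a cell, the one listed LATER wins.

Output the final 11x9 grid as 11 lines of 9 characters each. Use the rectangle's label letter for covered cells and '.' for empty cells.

.......AA
.......AA
.......AA
.......AA
.......AA
.......AA
.......AA
......BAA
......BB.
......BB.
.........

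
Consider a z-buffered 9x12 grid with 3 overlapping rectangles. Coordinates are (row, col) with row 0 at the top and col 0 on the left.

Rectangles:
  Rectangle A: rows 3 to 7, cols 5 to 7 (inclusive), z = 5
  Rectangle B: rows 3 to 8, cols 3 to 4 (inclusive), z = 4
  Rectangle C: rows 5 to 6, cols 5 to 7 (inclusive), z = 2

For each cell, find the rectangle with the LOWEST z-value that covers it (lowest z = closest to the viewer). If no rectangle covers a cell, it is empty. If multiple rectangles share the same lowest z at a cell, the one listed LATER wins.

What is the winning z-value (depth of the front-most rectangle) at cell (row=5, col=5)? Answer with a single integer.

Answer: 2

Derivation:
Check cell (5,5):
  A: rows 3-7 cols 5-7 z=5 -> covers; best now A (z=5)
  B: rows 3-8 cols 3-4 -> outside (col miss)
  C: rows 5-6 cols 5-7 z=2 -> covers; best now C (z=2)
Winner: C at z=2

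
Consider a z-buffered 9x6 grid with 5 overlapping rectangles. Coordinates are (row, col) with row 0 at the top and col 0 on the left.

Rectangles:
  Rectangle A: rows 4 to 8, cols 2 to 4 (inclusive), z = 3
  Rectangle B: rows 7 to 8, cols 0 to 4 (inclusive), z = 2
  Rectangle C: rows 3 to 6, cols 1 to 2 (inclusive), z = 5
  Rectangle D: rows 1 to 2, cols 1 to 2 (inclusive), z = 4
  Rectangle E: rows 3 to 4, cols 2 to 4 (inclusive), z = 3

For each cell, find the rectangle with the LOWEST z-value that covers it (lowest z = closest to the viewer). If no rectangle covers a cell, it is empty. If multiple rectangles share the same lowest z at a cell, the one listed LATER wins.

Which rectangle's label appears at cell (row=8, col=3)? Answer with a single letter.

Answer: B

Derivation:
Check cell (8,3):
  A: rows 4-8 cols 2-4 z=3 -> covers; best now A (z=3)
  B: rows 7-8 cols 0-4 z=2 -> covers; best now B (z=2)
  C: rows 3-6 cols 1-2 -> outside (row miss)
  D: rows 1-2 cols 1-2 -> outside (row miss)
  E: rows 3-4 cols 2-4 -> outside (row miss)
Winner: B at z=2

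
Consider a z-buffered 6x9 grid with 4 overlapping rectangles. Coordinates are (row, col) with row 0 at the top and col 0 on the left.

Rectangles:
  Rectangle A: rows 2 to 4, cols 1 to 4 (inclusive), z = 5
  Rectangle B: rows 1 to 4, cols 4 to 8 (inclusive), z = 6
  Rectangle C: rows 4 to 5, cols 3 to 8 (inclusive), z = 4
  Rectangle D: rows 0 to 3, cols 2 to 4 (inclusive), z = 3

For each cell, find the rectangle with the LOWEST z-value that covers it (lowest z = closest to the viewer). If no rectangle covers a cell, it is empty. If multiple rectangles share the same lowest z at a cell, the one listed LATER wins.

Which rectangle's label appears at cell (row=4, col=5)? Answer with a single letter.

Check cell (4,5):
  A: rows 2-4 cols 1-4 -> outside (col miss)
  B: rows 1-4 cols 4-8 z=6 -> covers; best now B (z=6)
  C: rows 4-5 cols 3-8 z=4 -> covers; best now C (z=4)
  D: rows 0-3 cols 2-4 -> outside (row miss)
Winner: C at z=4

Answer: C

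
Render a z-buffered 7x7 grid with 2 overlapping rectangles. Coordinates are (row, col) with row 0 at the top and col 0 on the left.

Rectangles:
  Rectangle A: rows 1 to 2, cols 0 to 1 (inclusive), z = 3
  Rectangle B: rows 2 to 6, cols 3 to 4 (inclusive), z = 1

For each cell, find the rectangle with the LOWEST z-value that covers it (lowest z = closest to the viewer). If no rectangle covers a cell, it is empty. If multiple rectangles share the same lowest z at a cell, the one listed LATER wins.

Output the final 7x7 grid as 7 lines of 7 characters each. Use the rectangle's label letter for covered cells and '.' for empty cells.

.......
AA.....
AA.BB..
...BB..
...BB..
...BB..
...BB..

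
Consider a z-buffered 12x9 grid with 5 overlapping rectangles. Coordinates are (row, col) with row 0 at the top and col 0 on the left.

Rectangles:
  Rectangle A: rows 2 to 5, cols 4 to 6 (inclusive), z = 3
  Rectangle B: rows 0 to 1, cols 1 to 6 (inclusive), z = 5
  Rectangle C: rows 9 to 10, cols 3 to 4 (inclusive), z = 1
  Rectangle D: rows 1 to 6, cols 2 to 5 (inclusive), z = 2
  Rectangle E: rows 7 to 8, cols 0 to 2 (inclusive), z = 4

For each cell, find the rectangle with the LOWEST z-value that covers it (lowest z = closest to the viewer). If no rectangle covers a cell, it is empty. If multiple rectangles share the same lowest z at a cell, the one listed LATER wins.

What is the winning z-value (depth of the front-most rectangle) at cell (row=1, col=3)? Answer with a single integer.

Answer: 2

Derivation:
Check cell (1,3):
  A: rows 2-5 cols 4-6 -> outside (row miss)
  B: rows 0-1 cols 1-6 z=5 -> covers; best now B (z=5)
  C: rows 9-10 cols 3-4 -> outside (row miss)
  D: rows 1-6 cols 2-5 z=2 -> covers; best now D (z=2)
  E: rows 7-8 cols 0-2 -> outside (row miss)
Winner: D at z=2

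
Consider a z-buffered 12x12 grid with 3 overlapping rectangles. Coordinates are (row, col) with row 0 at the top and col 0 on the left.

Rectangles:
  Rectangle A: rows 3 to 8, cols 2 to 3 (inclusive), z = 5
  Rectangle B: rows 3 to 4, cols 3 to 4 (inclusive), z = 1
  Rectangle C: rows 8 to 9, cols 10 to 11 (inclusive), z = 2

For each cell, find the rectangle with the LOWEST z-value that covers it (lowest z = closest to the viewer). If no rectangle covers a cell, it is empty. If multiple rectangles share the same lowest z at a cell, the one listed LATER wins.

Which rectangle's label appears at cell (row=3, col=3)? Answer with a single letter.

Check cell (3,3):
  A: rows 3-8 cols 2-3 z=5 -> covers; best now A (z=5)
  B: rows 3-4 cols 3-4 z=1 -> covers; best now B (z=1)
  C: rows 8-9 cols 10-11 -> outside (row miss)
Winner: B at z=1

Answer: B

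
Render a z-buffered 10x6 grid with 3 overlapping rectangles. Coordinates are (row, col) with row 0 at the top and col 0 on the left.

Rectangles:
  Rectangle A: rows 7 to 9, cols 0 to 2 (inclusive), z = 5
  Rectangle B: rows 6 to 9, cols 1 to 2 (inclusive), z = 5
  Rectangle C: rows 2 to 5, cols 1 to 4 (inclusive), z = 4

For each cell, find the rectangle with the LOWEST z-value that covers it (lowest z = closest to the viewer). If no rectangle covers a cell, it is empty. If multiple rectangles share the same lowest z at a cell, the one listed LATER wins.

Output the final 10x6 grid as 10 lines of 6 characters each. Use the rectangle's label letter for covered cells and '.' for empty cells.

......
......
.CCCC.
.CCCC.
.CCCC.
.CCCC.
.BB...
ABB...
ABB...
ABB...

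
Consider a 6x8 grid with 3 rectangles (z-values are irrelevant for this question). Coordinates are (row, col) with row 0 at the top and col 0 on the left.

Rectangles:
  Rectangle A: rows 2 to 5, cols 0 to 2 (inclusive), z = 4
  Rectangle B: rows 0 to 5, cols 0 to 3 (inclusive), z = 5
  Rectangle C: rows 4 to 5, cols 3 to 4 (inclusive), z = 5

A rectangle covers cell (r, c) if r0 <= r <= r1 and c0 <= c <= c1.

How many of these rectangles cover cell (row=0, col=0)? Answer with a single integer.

Check cell (0,0):
  A: rows 2-5 cols 0-2 -> outside (row miss)
  B: rows 0-5 cols 0-3 -> covers
  C: rows 4-5 cols 3-4 -> outside (row miss)
Count covering = 1

Answer: 1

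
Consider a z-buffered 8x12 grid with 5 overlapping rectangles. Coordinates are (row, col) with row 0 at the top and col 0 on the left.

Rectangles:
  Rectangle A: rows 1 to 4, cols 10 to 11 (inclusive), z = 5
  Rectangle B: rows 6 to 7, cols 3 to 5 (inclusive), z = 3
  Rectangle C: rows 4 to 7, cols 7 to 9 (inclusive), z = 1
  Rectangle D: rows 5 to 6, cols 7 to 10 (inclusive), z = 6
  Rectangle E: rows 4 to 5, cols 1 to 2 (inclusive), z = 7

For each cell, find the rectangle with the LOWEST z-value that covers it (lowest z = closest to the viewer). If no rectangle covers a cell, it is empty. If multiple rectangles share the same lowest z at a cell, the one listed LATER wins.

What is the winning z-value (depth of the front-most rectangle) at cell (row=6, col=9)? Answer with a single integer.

Answer: 1

Derivation:
Check cell (6,9):
  A: rows 1-4 cols 10-11 -> outside (row miss)
  B: rows 6-7 cols 3-5 -> outside (col miss)
  C: rows 4-7 cols 7-9 z=1 -> covers; best now C (z=1)
  D: rows 5-6 cols 7-10 z=6 -> covers; best now C (z=1)
  E: rows 4-5 cols 1-2 -> outside (row miss)
Winner: C at z=1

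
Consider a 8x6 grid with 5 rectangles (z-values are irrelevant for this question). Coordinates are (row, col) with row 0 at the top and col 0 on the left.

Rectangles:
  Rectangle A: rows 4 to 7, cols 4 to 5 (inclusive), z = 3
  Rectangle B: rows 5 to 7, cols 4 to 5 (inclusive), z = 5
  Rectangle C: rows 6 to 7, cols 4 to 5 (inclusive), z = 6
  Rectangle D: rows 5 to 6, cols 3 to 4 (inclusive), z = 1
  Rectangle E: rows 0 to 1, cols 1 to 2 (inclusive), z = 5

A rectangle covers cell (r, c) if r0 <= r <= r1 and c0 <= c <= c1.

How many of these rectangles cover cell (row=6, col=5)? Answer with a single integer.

Check cell (6,5):
  A: rows 4-7 cols 4-5 -> covers
  B: rows 5-7 cols 4-5 -> covers
  C: rows 6-7 cols 4-5 -> covers
  D: rows 5-6 cols 3-4 -> outside (col miss)
  E: rows 0-1 cols 1-2 -> outside (row miss)
Count covering = 3

Answer: 3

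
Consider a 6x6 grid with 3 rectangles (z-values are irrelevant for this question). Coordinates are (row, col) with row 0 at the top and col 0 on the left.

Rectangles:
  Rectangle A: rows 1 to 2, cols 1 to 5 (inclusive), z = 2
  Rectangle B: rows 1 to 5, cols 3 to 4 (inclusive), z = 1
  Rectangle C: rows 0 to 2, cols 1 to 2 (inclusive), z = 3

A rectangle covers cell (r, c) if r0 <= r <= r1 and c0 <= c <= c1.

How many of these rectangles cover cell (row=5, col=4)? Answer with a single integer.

Check cell (5,4):
  A: rows 1-2 cols 1-5 -> outside (row miss)
  B: rows 1-5 cols 3-4 -> covers
  C: rows 0-2 cols 1-2 -> outside (row miss)
Count covering = 1

Answer: 1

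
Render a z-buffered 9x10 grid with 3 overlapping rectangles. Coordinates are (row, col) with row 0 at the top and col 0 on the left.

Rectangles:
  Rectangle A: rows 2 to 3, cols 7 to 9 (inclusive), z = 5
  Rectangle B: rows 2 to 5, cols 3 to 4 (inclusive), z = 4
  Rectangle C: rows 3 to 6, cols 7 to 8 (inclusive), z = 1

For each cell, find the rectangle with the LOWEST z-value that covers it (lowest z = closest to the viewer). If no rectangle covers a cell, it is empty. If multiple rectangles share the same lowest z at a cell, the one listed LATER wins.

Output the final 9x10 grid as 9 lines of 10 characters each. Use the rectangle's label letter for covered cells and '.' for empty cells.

..........
..........
...BB..AAA
...BB..CCA
...BB..CC.
...BB..CC.
.......CC.
..........
..........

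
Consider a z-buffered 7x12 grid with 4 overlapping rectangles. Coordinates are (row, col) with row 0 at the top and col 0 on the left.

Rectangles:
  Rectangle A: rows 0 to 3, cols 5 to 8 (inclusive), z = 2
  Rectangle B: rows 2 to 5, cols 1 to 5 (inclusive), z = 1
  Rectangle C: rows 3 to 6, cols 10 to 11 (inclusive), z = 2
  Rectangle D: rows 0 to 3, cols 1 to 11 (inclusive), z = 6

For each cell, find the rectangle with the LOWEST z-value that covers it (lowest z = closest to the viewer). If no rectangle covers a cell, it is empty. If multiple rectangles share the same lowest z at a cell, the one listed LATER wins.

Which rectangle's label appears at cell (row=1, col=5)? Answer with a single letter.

Check cell (1,5):
  A: rows 0-3 cols 5-8 z=2 -> covers; best now A (z=2)
  B: rows 2-5 cols 1-5 -> outside (row miss)
  C: rows 3-6 cols 10-11 -> outside (row miss)
  D: rows 0-3 cols 1-11 z=6 -> covers; best now A (z=2)
Winner: A at z=2

Answer: A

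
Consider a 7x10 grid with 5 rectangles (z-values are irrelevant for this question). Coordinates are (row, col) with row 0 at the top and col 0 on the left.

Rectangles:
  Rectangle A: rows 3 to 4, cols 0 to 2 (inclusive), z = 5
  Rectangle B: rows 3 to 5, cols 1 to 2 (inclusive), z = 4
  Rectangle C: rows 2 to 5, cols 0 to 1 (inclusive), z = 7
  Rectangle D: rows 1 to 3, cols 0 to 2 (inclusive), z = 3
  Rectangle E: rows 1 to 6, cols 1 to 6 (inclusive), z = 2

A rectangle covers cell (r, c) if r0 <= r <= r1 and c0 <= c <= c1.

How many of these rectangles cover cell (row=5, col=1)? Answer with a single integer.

Check cell (5,1):
  A: rows 3-4 cols 0-2 -> outside (row miss)
  B: rows 3-5 cols 1-2 -> covers
  C: rows 2-5 cols 0-1 -> covers
  D: rows 1-3 cols 0-2 -> outside (row miss)
  E: rows 1-6 cols 1-6 -> covers
Count covering = 3

Answer: 3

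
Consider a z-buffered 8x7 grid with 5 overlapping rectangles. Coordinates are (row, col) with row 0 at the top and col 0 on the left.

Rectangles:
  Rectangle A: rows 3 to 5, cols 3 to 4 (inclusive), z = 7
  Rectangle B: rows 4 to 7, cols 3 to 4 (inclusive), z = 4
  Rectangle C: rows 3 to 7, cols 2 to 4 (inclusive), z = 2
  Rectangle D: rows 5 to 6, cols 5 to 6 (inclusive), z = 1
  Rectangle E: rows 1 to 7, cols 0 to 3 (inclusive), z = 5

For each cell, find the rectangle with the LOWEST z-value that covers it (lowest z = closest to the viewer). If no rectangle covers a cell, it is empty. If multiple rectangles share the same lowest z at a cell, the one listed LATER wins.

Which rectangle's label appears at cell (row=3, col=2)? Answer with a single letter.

Check cell (3,2):
  A: rows 3-5 cols 3-4 -> outside (col miss)
  B: rows 4-7 cols 3-4 -> outside (row miss)
  C: rows 3-7 cols 2-4 z=2 -> covers; best now C (z=2)
  D: rows 5-6 cols 5-6 -> outside (row miss)
  E: rows 1-7 cols 0-3 z=5 -> covers; best now C (z=2)
Winner: C at z=2

Answer: C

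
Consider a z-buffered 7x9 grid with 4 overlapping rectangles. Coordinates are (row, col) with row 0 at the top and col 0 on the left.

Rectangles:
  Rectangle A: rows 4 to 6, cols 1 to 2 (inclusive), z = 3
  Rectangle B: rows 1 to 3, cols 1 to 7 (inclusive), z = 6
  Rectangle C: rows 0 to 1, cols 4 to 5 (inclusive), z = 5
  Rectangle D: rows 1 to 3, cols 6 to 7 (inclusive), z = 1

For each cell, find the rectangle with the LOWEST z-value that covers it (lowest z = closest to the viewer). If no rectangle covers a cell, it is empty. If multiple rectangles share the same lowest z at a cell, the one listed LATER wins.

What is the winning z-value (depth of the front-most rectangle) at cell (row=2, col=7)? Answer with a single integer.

Check cell (2,7):
  A: rows 4-6 cols 1-2 -> outside (row miss)
  B: rows 1-3 cols 1-7 z=6 -> covers; best now B (z=6)
  C: rows 0-1 cols 4-5 -> outside (row miss)
  D: rows 1-3 cols 6-7 z=1 -> covers; best now D (z=1)
Winner: D at z=1

Answer: 1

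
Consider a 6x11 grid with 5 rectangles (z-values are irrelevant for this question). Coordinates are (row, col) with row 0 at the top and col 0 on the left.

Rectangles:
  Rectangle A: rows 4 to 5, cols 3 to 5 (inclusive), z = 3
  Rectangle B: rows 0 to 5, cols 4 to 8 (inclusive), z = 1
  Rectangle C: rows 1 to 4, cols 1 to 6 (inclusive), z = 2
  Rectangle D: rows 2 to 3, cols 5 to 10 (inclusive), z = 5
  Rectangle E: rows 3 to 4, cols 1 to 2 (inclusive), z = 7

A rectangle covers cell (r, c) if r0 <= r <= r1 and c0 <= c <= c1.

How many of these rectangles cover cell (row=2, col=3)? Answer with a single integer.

Check cell (2,3):
  A: rows 4-5 cols 3-5 -> outside (row miss)
  B: rows 0-5 cols 4-8 -> outside (col miss)
  C: rows 1-4 cols 1-6 -> covers
  D: rows 2-3 cols 5-10 -> outside (col miss)
  E: rows 3-4 cols 1-2 -> outside (row miss)
Count covering = 1

Answer: 1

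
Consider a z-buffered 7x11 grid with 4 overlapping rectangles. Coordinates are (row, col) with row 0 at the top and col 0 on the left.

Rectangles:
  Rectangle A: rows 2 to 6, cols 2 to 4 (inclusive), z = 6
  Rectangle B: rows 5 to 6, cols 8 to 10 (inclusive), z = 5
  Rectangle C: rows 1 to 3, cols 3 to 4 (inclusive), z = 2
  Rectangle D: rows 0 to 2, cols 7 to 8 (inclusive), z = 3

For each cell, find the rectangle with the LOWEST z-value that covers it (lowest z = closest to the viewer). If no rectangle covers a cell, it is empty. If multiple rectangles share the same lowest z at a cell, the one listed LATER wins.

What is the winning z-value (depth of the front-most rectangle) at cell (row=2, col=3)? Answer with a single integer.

Answer: 2

Derivation:
Check cell (2,3):
  A: rows 2-6 cols 2-4 z=6 -> covers; best now A (z=6)
  B: rows 5-6 cols 8-10 -> outside (row miss)
  C: rows 1-3 cols 3-4 z=2 -> covers; best now C (z=2)
  D: rows 0-2 cols 7-8 -> outside (col miss)
Winner: C at z=2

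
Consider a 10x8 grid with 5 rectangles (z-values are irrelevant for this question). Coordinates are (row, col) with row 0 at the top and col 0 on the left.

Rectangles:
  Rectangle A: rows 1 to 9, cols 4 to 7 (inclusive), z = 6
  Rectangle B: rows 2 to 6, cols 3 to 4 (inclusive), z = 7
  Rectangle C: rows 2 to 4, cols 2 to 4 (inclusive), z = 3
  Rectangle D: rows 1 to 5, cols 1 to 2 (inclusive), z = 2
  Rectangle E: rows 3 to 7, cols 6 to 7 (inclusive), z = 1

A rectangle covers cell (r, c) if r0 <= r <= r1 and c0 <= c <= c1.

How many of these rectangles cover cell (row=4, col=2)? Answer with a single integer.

Check cell (4,2):
  A: rows 1-9 cols 4-7 -> outside (col miss)
  B: rows 2-6 cols 3-4 -> outside (col miss)
  C: rows 2-4 cols 2-4 -> covers
  D: rows 1-5 cols 1-2 -> covers
  E: rows 3-7 cols 6-7 -> outside (col miss)
Count covering = 2

Answer: 2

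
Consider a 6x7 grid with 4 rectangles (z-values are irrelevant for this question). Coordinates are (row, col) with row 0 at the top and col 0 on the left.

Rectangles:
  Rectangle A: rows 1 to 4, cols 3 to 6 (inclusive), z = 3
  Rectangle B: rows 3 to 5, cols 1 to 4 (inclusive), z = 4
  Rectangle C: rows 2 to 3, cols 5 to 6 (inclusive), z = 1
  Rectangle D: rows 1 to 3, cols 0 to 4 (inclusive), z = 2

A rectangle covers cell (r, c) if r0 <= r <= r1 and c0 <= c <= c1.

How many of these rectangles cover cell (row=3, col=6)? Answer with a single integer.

Check cell (3,6):
  A: rows 1-4 cols 3-6 -> covers
  B: rows 3-5 cols 1-4 -> outside (col miss)
  C: rows 2-3 cols 5-6 -> covers
  D: rows 1-3 cols 0-4 -> outside (col miss)
Count covering = 2

Answer: 2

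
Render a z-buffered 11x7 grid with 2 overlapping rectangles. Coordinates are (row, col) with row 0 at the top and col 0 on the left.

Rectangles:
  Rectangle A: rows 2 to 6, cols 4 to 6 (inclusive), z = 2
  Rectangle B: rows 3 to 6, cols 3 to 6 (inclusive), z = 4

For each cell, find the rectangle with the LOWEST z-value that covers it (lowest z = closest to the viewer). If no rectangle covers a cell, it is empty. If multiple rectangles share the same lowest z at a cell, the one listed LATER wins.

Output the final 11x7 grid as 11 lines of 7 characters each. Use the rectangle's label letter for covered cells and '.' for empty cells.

.......
.......
....AAA
...BAAA
...BAAA
...BAAA
...BAAA
.......
.......
.......
.......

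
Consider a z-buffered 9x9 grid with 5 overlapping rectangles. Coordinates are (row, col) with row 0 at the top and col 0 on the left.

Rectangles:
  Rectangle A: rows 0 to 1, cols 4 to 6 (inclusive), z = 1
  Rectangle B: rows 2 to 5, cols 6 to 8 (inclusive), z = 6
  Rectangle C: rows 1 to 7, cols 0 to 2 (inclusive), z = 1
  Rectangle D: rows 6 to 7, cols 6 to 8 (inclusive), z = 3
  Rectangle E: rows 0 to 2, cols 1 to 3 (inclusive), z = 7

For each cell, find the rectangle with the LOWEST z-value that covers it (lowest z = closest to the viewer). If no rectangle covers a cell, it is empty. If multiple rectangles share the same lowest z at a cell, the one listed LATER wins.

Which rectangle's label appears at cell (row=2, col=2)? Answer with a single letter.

Check cell (2,2):
  A: rows 0-1 cols 4-6 -> outside (row miss)
  B: rows 2-5 cols 6-8 -> outside (col miss)
  C: rows 1-7 cols 0-2 z=1 -> covers; best now C (z=1)
  D: rows 6-7 cols 6-8 -> outside (row miss)
  E: rows 0-2 cols 1-3 z=7 -> covers; best now C (z=1)
Winner: C at z=1

Answer: C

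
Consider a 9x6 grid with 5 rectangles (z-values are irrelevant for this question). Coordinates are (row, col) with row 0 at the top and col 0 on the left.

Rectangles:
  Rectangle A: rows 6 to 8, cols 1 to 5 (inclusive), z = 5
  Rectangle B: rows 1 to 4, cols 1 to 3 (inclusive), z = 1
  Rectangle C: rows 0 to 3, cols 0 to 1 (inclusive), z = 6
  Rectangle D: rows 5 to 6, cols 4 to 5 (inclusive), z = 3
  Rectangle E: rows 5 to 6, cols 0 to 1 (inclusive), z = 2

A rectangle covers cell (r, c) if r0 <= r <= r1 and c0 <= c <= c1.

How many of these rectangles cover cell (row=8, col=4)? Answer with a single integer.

Check cell (8,4):
  A: rows 6-8 cols 1-5 -> covers
  B: rows 1-4 cols 1-3 -> outside (row miss)
  C: rows 0-3 cols 0-1 -> outside (row miss)
  D: rows 5-6 cols 4-5 -> outside (row miss)
  E: rows 5-6 cols 0-1 -> outside (row miss)
Count covering = 1

Answer: 1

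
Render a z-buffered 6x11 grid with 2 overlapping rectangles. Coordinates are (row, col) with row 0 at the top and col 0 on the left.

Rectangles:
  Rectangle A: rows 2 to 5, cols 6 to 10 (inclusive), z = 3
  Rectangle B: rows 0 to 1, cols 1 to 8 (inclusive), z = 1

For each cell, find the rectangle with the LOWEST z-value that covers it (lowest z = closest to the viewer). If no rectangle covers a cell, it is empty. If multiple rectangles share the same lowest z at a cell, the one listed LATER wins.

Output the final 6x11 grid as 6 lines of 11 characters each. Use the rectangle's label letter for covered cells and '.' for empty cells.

.BBBBBBBB..
.BBBBBBBB..
......AAAAA
......AAAAA
......AAAAA
......AAAAA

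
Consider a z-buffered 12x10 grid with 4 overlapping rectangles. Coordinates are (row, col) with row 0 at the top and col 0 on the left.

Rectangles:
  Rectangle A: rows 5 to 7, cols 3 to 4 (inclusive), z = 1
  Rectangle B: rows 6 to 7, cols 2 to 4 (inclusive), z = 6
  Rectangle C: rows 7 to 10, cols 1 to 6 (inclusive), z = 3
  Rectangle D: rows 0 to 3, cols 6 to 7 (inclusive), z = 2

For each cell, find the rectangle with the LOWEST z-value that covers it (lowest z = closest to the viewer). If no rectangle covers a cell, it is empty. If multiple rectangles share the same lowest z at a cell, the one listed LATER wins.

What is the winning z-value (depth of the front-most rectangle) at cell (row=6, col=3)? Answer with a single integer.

Check cell (6,3):
  A: rows 5-7 cols 3-4 z=1 -> covers; best now A (z=1)
  B: rows 6-7 cols 2-4 z=6 -> covers; best now A (z=1)
  C: rows 7-10 cols 1-6 -> outside (row miss)
  D: rows 0-3 cols 6-7 -> outside (row miss)
Winner: A at z=1

Answer: 1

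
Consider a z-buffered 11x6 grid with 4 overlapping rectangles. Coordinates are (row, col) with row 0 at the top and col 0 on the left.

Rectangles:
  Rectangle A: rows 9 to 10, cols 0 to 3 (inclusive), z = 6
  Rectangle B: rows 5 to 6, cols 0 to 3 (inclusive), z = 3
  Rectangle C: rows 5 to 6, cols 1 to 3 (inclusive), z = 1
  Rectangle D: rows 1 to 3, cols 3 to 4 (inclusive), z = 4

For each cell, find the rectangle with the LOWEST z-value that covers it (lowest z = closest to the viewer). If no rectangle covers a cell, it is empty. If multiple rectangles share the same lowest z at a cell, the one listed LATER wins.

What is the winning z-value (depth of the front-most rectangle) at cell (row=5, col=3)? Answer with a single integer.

Check cell (5,3):
  A: rows 9-10 cols 0-3 -> outside (row miss)
  B: rows 5-6 cols 0-3 z=3 -> covers; best now B (z=3)
  C: rows 5-6 cols 1-3 z=1 -> covers; best now C (z=1)
  D: rows 1-3 cols 3-4 -> outside (row miss)
Winner: C at z=1

Answer: 1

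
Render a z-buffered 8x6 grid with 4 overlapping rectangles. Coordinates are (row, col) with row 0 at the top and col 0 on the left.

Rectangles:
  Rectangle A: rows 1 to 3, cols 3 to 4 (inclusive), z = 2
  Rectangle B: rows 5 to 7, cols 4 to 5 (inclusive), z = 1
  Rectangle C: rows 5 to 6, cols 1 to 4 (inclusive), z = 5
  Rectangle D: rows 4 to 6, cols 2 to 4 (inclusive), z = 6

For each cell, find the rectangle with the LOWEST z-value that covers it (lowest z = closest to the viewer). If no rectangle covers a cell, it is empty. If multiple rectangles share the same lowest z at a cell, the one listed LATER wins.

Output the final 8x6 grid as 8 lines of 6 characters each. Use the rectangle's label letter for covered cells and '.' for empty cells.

......
...AA.
...AA.
...AA.
..DDD.
.CCCBB
.CCCBB
....BB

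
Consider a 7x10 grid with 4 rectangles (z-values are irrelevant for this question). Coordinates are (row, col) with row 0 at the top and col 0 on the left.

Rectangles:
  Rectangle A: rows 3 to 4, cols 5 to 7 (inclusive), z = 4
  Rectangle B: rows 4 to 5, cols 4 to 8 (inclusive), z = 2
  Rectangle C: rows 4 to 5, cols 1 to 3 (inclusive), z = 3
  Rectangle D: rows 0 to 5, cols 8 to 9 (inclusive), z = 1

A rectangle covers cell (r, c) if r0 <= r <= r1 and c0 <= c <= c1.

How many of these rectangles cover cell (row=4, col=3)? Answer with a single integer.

Answer: 1

Derivation:
Check cell (4,3):
  A: rows 3-4 cols 5-7 -> outside (col miss)
  B: rows 4-5 cols 4-8 -> outside (col miss)
  C: rows 4-5 cols 1-3 -> covers
  D: rows 0-5 cols 8-9 -> outside (col miss)
Count covering = 1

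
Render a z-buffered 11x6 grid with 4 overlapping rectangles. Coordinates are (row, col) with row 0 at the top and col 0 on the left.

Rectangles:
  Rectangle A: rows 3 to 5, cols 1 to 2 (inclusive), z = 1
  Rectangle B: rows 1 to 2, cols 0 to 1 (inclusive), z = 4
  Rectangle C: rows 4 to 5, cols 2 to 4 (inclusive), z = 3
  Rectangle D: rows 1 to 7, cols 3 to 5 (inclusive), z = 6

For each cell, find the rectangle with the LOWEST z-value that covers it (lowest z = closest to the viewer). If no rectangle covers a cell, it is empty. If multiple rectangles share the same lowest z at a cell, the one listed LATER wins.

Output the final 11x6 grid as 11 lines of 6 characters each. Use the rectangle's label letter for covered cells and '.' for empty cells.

......
BB.DDD
BB.DDD
.AADDD
.AACCD
.AACCD
...DDD
...DDD
......
......
......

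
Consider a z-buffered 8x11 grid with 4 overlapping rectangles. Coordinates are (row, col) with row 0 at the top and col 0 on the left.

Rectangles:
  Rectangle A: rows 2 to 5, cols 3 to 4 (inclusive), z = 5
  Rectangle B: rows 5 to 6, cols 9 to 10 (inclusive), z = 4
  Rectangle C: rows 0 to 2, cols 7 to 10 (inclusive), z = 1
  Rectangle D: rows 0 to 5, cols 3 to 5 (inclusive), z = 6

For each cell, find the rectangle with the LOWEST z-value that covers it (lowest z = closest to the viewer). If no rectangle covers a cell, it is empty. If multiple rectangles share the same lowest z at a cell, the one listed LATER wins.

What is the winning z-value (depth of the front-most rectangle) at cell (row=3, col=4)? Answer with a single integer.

Check cell (3,4):
  A: rows 2-5 cols 3-4 z=5 -> covers; best now A (z=5)
  B: rows 5-6 cols 9-10 -> outside (row miss)
  C: rows 0-2 cols 7-10 -> outside (row miss)
  D: rows 0-5 cols 3-5 z=6 -> covers; best now A (z=5)
Winner: A at z=5

Answer: 5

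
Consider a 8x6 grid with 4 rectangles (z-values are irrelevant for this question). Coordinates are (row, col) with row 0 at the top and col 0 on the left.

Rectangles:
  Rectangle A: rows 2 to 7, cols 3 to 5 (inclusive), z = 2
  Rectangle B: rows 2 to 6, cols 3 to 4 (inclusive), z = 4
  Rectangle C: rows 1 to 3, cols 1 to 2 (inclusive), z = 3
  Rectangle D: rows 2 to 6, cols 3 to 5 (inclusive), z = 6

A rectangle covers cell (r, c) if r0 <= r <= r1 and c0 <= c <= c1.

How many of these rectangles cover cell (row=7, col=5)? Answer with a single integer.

Check cell (7,5):
  A: rows 2-7 cols 3-5 -> covers
  B: rows 2-6 cols 3-4 -> outside (row miss)
  C: rows 1-3 cols 1-2 -> outside (row miss)
  D: rows 2-6 cols 3-5 -> outside (row miss)
Count covering = 1

Answer: 1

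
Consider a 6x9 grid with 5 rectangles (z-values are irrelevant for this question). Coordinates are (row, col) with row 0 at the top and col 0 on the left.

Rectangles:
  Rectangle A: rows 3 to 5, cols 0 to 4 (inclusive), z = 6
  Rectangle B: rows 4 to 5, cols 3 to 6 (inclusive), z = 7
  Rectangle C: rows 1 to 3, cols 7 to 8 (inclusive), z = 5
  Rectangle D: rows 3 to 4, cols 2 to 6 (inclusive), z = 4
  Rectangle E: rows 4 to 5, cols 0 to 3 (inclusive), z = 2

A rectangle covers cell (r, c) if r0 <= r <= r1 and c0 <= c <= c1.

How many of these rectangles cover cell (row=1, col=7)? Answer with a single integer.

Check cell (1,7):
  A: rows 3-5 cols 0-4 -> outside (row miss)
  B: rows 4-5 cols 3-6 -> outside (row miss)
  C: rows 1-3 cols 7-8 -> covers
  D: rows 3-4 cols 2-6 -> outside (row miss)
  E: rows 4-5 cols 0-3 -> outside (row miss)
Count covering = 1

Answer: 1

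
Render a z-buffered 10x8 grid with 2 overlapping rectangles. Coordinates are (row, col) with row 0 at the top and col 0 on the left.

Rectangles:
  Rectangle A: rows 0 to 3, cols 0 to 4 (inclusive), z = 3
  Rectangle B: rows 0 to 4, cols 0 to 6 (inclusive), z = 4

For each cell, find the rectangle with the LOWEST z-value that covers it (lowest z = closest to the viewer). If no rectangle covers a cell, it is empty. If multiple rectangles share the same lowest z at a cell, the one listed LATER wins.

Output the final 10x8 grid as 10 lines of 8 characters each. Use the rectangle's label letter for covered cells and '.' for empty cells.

AAAAABB.
AAAAABB.
AAAAABB.
AAAAABB.
BBBBBBB.
........
........
........
........
........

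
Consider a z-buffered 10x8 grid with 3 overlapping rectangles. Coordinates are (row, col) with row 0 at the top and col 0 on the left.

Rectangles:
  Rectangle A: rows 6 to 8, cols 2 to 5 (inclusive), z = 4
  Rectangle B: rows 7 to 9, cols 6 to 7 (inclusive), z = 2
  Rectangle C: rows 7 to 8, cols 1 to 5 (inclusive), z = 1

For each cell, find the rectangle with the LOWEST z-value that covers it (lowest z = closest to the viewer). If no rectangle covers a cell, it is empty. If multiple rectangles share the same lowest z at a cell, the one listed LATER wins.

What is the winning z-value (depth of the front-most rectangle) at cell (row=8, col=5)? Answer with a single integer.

Check cell (8,5):
  A: rows 6-8 cols 2-5 z=4 -> covers; best now A (z=4)
  B: rows 7-9 cols 6-7 -> outside (col miss)
  C: rows 7-8 cols 1-5 z=1 -> covers; best now C (z=1)
Winner: C at z=1

Answer: 1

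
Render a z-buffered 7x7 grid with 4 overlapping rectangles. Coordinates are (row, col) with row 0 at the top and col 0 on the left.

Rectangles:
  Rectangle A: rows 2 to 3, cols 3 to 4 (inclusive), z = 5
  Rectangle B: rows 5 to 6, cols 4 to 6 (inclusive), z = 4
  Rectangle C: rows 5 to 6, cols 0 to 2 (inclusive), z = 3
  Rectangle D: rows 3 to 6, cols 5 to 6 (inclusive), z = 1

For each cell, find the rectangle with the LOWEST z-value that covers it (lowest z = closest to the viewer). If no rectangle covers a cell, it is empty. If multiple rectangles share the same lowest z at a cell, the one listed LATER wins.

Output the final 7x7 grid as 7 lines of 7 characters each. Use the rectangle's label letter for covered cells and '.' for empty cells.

.......
.......
...AA..
...AADD
.....DD
CCC.BDD
CCC.BDD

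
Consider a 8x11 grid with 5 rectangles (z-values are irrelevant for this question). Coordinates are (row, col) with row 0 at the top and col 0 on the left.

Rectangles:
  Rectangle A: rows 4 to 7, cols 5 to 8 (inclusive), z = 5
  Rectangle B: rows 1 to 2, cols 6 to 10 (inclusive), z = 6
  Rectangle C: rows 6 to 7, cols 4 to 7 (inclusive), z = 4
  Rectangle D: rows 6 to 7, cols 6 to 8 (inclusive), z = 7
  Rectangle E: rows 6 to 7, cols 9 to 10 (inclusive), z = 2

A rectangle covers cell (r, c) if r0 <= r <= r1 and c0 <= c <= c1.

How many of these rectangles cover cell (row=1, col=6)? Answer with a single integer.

Answer: 1

Derivation:
Check cell (1,6):
  A: rows 4-7 cols 5-8 -> outside (row miss)
  B: rows 1-2 cols 6-10 -> covers
  C: rows 6-7 cols 4-7 -> outside (row miss)
  D: rows 6-7 cols 6-8 -> outside (row miss)
  E: rows 6-7 cols 9-10 -> outside (row miss)
Count covering = 1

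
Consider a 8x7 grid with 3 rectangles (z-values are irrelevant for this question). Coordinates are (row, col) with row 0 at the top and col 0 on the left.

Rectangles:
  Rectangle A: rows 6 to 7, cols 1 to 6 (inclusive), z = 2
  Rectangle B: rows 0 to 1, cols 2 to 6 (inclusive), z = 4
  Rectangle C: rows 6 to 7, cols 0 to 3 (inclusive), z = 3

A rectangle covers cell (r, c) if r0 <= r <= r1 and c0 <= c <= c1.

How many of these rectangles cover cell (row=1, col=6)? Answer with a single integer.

Check cell (1,6):
  A: rows 6-7 cols 1-6 -> outside (row miss)
  B: rows 0-1 cols 2-6 -> covers
  C: rows 6-7 cols 0-3 -> outside (row miss)
Count covering = 1

Answer: 1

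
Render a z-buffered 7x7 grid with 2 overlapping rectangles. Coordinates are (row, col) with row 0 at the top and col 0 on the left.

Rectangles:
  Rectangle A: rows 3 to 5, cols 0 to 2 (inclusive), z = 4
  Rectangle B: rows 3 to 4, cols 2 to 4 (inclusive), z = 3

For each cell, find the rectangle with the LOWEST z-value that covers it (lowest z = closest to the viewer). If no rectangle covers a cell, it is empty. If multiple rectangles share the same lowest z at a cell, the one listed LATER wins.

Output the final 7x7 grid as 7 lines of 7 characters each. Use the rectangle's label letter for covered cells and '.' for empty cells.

.......
.......
.......
AABBB..
AABBB..
AAA....
.......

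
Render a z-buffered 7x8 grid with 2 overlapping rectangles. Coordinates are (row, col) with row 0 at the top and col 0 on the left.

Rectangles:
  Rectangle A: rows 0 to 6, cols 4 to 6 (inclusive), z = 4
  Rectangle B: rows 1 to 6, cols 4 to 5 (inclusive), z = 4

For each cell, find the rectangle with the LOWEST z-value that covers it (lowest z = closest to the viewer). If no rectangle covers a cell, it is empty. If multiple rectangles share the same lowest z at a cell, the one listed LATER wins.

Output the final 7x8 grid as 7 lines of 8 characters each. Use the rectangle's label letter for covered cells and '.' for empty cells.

....AAA.
....BBA.
....BBA.
....BBA.
....BBA.
....BBA.
....BBA.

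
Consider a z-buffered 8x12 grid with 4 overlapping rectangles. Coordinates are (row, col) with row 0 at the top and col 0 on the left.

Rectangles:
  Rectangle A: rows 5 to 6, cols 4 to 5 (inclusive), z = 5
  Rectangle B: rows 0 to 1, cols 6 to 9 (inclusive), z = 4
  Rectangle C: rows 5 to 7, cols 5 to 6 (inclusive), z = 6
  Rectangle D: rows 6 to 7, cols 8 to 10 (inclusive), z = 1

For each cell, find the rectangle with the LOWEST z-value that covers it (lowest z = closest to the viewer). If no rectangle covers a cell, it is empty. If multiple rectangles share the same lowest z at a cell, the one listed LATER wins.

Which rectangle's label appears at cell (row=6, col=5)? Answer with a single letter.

Answer: A

Derivation:
Check cell (6,5):
  A: rows 5-6 cols 4-5 z=5 -> covers; best now A (z=5)
  B: rows 0-1 cols 6-9 -> outside (row miss)
  C: rows 5-7 cols 5-6 z=6 -> covers; best now A (z=5)
  D: rows 6-7 cols 8-10 -> outside (col miss)
Winner: A at z=5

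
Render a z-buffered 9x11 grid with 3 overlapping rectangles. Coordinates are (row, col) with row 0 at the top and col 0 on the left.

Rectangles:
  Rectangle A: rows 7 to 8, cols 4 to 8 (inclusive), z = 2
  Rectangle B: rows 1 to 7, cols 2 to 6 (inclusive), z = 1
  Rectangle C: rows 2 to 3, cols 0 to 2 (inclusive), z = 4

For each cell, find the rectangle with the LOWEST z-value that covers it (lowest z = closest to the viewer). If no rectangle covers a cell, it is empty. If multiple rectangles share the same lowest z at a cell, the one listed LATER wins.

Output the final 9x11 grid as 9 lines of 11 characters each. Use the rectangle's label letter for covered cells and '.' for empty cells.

...........
..BBBBB....
CCBBBBB....
CCBBBBB....
..BBBBB....
..BBBBB....
..BBBBB....
..BBBBBAA..
....AAAAA..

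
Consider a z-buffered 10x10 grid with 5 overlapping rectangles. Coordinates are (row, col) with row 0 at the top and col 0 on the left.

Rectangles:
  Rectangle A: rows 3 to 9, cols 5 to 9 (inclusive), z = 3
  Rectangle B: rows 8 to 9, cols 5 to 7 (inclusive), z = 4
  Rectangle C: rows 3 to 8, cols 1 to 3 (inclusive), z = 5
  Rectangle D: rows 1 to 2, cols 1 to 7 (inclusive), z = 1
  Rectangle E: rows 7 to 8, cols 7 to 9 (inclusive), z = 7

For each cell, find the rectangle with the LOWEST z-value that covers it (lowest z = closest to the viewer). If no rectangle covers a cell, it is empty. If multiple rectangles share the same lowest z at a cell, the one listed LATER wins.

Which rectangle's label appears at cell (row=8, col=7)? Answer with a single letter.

Answer: A

Derivation:
Check cell (8,7):
  A: rows 3-9 cols 5-9 z=3 -> covers; best now A (z=3)
  B: rows 8-9 cols 5-7 z=4 -> covers; best now A (z=3)
  C: rows 3-8 cols 1-3 -> outside (col miss)
  D: rows 1-2 cols 1-7 -> outside (row miss)
  E: rows 7-8 cols 7-9 z=7 -> covers; best now A (z=3)
Winner: A at z=3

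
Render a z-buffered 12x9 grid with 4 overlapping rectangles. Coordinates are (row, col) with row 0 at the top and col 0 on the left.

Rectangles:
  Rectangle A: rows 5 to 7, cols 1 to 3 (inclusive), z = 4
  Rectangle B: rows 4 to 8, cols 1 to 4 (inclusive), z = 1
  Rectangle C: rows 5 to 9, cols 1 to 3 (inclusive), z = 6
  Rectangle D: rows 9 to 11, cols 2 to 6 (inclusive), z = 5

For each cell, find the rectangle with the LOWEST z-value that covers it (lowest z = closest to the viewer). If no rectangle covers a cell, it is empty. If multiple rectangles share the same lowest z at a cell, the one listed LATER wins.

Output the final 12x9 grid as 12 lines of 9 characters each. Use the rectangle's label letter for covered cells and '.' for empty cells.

.........
.........
.........
.........
.BBBB....
.BBBB....
.BBBB....
.BBBB....
.BBBB....
.CDDDDD..
..DDDDD..
..DDDDD..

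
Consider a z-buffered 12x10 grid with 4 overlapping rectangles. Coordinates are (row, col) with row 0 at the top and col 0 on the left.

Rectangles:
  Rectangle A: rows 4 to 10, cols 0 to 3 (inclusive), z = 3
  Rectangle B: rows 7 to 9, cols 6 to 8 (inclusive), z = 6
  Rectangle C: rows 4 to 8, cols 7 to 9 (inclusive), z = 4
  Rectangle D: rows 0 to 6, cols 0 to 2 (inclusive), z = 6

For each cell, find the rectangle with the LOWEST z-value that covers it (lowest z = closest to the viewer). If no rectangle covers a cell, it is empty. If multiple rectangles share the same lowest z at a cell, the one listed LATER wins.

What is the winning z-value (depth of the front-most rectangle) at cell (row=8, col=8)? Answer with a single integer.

Answer: 4

Derivation:
Check cell (8,8):
  A: rows 4-10 cols 0-3 -> outside (col miss)
  B: rows 7-9 cols 6-8 z=6 -> covers; best now B (z=6)
  C: rows 4-8 cols 7-9 z=4 -> covers; best now C (z=4)
  D: rows 0-6 cols 0-2 -> outside (row miss)
Winner: C at z=4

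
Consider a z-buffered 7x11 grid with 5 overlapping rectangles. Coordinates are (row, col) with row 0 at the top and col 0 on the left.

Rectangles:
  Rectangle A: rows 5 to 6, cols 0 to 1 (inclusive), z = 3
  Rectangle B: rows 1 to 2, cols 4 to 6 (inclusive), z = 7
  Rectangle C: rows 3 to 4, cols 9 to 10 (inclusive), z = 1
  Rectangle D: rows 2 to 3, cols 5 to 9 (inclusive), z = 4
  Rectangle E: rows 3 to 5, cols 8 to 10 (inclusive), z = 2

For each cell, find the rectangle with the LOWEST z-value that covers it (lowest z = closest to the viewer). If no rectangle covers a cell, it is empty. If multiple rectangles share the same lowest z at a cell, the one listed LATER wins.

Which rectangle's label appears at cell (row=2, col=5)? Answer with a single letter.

Check cell (2,5):
  A: rows 5-6 cols 0-1 -> outside (row miss)
  B: rows 1-2 cols 4-6 z=7 -> covers; best now B (z=7)
  C: rows 3-4 cols 9-10 -> outside (row miss)
  D: rows 2-3 cols 5-9 z=4 -> covers; best now D (z=4)
  E: rows 3-5 cols 8-10 -> outside (row miss)
Winner: D at z=4

Answer: D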